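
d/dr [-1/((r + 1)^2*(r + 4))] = 3*(r + 3)/((r + 1)^3*(r + 4)^2)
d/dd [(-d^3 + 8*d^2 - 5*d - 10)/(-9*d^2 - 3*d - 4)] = (9*d^4 + 6*d^3 - 57*d^2 - 244*d - 10)/(81*d^4 + 54*d^3 + 81*d^2 + 24*d + 16)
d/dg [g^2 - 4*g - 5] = 2*g - 4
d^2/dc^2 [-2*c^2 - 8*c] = -4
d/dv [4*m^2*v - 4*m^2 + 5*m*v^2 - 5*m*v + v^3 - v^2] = 4*m^2 + 10*m*v - 5*m + 3*v^2 - 2*v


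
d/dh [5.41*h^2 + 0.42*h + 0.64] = 10.82*h + 0.42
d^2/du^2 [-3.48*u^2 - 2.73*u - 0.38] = -6.96000000000000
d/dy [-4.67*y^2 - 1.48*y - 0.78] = -9.34*y - 1.48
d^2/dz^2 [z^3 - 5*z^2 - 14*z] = 6*z - 10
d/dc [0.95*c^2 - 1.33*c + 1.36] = 1.9*c - 1.33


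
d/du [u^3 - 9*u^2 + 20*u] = 3*u^2 - 18*u + 20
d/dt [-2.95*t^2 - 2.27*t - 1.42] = -5.9*t - 2.27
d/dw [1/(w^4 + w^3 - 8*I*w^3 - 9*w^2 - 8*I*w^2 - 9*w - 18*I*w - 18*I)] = (-4*w^3 - 3*w^2 + 24*I*w^2 + 18*w + 16*I*w + 9 + 18*I)/(-w^4 - w^3 + 8*I*w^3 + 9*w^2 + 8*I*w^2 + 9*w + 18*I*w + 18*I)^2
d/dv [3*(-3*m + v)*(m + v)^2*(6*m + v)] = -99*m^3 - 66*m^2*v + 45*m*v^2 + 12*v^3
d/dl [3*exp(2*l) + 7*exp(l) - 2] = (6*exp(l) + 7)*exp(l)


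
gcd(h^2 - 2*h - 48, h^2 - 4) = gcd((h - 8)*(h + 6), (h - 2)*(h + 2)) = 1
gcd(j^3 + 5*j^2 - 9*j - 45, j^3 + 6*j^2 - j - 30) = j^2 + 8*j + 15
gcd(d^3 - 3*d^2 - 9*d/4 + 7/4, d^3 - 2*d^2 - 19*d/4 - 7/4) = d^2 - 5*d/2 - 7/2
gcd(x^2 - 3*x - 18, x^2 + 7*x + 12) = x + 3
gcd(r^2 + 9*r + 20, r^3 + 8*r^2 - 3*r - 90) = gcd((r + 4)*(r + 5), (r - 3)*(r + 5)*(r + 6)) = r + 5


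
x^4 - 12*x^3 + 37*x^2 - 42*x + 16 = (x - 8)*(x - 2)*(x - 1)^2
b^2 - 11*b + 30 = (b - 6)*(b - 5)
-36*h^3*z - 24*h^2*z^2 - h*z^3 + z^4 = z*(-6*h + z)*(2*h + z)*(3*h + z)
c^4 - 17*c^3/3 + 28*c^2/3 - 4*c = c*(c - 3)*(c - 2)*(c - 2/3)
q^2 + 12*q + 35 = (q + 5)*(q + 7)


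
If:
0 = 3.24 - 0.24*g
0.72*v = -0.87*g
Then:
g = 13.50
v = -16.31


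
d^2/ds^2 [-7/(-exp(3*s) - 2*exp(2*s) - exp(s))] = 7*(9*exp(2*s) + 4*exp(s) + 1)*exp(-s)/(exp(4*s) + 4*exp(3*s) + 6*exp(2*s) + 4*exp(s) + 1)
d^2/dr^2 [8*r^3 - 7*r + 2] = 48*r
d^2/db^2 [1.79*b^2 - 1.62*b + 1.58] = 3.58000000000000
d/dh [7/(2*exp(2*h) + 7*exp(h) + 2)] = (-28*exp(h) - 49)*exp(h)/(2*exp(2*h) + 7*exp(h) + 2)^2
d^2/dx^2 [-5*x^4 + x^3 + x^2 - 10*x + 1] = -60*x^2 + 6*x + 2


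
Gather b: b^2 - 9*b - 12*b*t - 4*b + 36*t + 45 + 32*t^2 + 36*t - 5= b^2 + b*(-12*t - 13) + 32*t^2 + 72*t + 40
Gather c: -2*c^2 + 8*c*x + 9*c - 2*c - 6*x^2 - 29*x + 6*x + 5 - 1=-2*c^2 + c*(8*x + 7) - 6*x^2 - 23*x + 4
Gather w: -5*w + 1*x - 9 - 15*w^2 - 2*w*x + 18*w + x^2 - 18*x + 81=-15*w^2 + w*(13 - 2*x) + x^2 - 17*x + 72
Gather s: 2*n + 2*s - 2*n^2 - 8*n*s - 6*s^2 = -2*n^2 + 2*n - 6*s^2 + s*(2 - 8*n)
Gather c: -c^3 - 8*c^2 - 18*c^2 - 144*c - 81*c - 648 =-c^3 - 26*c^2 - 225*c - 648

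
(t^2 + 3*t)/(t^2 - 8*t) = (t + 3)/(t - 8)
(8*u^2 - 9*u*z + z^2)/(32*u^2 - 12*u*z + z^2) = (-u + z)/(-4*u + z)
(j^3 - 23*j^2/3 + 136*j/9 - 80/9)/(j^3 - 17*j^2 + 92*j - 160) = (9*j^2 - 24*j + 16)/(9*(j^2 - 12*j + 32))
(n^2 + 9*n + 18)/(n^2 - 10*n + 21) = (n^2 + 9*n + 18)/(n^2 - 10*n + 21)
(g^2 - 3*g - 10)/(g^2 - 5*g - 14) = (g - 5)/(g - 7)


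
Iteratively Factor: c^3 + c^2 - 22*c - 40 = (c + 2)*(c^2 - c - 20) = (c - 5)*(c + 2)*(c + 4)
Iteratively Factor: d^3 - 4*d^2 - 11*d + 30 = (d - 2)*(d^2 - 2*d - 15) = (d - 2)*(d + 3)*(d - 5)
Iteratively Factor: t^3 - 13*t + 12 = (t - 1)*(t^2 + t - 12) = (t - 1)*(t + 4)*(t - 3)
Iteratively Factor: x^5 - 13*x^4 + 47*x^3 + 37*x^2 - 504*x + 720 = (x - 4)*(x^4 - 9*x^3 + 11*x^2 + 81*x - 180) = (x - 5)*(x - 4)*(x^3 - 4*x^2 - 9*x + 36) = (x - 5)*(x - 4)*(x + 3)*(x^2 - 7*x + 12) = (x - 5)*(x - 4)^2*(x + 3)*(x - 3)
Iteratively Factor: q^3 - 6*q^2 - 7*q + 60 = (q + 3)*(q^2 - 9*q + 20) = (q - 5)*(q + 3)*(q - 4)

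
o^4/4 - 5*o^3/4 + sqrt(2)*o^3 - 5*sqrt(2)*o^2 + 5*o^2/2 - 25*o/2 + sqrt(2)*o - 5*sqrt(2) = (o/2 + sqrt(2)/2)^2*(o - 5)*(o + 2*sqrt(2))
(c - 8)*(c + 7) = c^2 - c - 56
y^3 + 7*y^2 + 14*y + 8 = (y + 1)*(y + 2)*(y + 4)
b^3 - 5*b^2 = b^2*(b - 5)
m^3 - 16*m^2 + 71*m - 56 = (m - 8)*(m - 7)*(m - 1)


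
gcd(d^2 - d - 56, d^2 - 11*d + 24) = d - 8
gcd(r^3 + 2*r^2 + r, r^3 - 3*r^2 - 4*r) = r^2 + r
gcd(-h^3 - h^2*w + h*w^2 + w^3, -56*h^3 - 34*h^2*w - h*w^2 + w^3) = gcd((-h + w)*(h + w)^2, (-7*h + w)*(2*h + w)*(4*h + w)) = 1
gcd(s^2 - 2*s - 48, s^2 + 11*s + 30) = s + 6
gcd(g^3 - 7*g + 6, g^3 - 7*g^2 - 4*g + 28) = g - 2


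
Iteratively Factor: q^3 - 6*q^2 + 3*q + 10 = (q - 2)*(q^2 - 4*q - 5) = (q - 5)*(q - 2)*(q + 1)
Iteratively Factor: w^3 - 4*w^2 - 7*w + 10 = (w - 5)*(w^2 + w - 2) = (w - 5)*(w + 2)*(w - 1)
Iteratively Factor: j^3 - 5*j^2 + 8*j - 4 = (j - 1)*(j^2 - 4*j + 4) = (j - 2)*(j - 1)*(j - 2)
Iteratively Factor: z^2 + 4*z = (z)*(z + 4)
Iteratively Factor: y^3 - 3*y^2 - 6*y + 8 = (y - 1)*(y^2 - 2*y - 8) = (y - 4)*(y - 1)*(y + 2)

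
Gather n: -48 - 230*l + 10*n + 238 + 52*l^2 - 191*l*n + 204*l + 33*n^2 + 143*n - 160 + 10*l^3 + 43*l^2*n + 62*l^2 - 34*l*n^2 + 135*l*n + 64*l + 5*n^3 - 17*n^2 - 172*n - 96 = 10*l^3 + 114*l^2 + 38*l + 5*n^3 + n^2*(16 - 34*l) + n*(43*l^2 - 56*l - 19) - 66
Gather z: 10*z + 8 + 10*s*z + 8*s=8*s + z*(10*s + 10) + 8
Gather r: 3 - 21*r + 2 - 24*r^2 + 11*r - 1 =-24*r^2 - 10*r + 4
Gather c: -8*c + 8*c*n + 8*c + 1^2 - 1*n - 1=8*c*n - n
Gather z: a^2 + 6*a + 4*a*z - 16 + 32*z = a^2 + 6*a + z*(4*a + 32) - 16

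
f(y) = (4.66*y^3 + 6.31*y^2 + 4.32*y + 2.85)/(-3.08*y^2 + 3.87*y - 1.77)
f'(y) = (6.16*y - 3.87)*(4.66*y^3 + 6.31*y^2 + 4.32*y + 2.85)/(-3.08*y^2 + 3.87*y - 1.77)^2 + (13.98*y^2 + 12.62*y + 4.32)/(-3.08*y^2 + 3.87*y - 1.77) = (-14.3528*y^4 + 36.0684*y^3 + 12.9807*y^2 - 4.7814*y - 18.6759)/(9.4864*y^4 - 23.8392*y^3 + 25.8801*y^2 - 13.6998*y + 3.1329)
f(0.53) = -13.02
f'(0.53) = -39.06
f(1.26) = -15.49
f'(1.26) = 10.02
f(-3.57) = 2.63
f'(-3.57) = -1.27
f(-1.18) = 0.11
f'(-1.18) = -0.73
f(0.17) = -3.16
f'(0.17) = -13.13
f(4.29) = -12.08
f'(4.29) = -1.04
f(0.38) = -7.60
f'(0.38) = -30.59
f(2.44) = -11.13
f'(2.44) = 0.55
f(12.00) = -22.60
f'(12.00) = -1.47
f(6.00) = -14.12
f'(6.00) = -1.30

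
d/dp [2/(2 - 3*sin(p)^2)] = 24*sin(2*p)/(3*cos(2*p) + 1)^2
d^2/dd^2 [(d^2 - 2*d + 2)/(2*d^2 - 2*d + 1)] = 2*(-4*d^3 + 18*d^2 - 12*d + 1)/(8*d^6 - 24*d^5 + 36*d^4 - 32*d^3 + 18*d^2 - 6*d + 1)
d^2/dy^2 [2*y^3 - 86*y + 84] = 12*y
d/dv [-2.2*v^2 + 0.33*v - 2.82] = 0.33 - 4.4*v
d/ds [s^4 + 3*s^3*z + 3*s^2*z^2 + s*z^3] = 4*s^3 + 9*s^2*z + 6*s*z^2 + z^3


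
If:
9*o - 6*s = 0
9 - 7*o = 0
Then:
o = 9/7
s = 27/14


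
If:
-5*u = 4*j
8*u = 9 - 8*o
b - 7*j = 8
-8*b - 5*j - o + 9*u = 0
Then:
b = 769/552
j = -521/552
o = 1021/2760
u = 521/690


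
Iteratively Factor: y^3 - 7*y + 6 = (y - 1)*(y^2 + y - 6) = (y - 2)*(y - 1)*(y + 3)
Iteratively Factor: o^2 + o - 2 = (o - 1)*(o + 2)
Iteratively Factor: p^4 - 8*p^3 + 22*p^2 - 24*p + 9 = (p - 1)*(p^3 - 7*p^2 + 15*p - 9) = (p - 3)*(p - 1)*(p^2 - 4*p + 3) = (p - 3)^2*(p - 1)*(p - 1)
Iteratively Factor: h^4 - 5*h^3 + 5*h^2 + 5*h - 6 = (h + 1)*(h^3 - 6*h^2 + 11*h - 6) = (h - 1)*(h + 1)*(h^2 - 5*h + 6) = (h - 3)*(h - 1)*(h + 1)*(h - 2)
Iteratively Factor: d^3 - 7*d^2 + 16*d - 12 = (d - 2)*(d^2 - 5*d + 6) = (d - 3)*(d - 2)*(d - 2)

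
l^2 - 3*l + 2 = (l - 2)*(l - 1)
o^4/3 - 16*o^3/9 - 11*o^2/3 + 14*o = o*(o/3 + 1)*(o - 6)*(o - 7/3)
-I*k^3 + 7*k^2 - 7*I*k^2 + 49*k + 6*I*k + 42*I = (k + 7)*(k + 6*I)*(-I*k + 1)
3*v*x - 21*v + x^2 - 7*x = (3*v + x)*(x - 7)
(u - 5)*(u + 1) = u^2 - 4*u - 5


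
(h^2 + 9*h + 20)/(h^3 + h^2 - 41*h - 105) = (h + 4)/(h^2 - 4*h - 21)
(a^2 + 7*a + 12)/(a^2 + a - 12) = (a + 3)/(a - 3)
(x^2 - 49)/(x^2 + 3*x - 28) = (x - 7)/(x - 4)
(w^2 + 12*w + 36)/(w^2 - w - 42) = (w + 6)/(w - 7)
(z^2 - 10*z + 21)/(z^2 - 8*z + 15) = (z - 7)/(z - 5)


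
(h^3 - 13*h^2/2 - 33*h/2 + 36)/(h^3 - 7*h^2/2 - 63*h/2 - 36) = (2*h - 3)/(2*h + 3)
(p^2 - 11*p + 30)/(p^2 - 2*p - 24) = (p - 5)/(p + 4)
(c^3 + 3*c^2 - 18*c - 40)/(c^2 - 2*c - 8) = c + 5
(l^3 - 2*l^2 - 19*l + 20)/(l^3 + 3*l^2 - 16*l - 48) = (l^2 - 6*l + 5)/(l^2 - l - 12)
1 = 1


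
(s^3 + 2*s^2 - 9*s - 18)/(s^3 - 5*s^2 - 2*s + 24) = (s + 3)/(s - 4)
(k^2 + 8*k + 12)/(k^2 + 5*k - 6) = (k + 2)/(k - 1)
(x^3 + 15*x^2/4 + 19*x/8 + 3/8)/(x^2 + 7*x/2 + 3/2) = x + 1/4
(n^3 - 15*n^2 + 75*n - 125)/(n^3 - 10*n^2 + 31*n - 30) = (n^2 - 10*n + 25)/(n^2 - 5*n + 6)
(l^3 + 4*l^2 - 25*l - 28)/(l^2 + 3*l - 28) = l + 1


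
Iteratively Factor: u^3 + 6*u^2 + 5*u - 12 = (u + 4)*(u^2 + 2*u - 3) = (u + 3)*(u + 4)*(u - 1)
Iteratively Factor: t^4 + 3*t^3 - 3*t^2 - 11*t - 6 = (t + 1)*(t^3 + 2*t^2 - 5*t - 6) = (t + 1)*(t + 3)*(t^2 - t - 2) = (t - 2)*(t + 1)*(t + 3)*(t + 1)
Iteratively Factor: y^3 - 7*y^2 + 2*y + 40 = (y - 4)*(y^2 - 3*y - 10) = (y - 5)*(y - 4)*(y + 2)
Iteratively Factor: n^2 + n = (n + 1)*(n)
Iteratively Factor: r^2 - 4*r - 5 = (r + 1)*(r - 5)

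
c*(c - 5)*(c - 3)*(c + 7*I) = c^4 - 8*c^3 + 7*I*c^3 + 15*c^2 - 56*I*c^2 + 105*I*c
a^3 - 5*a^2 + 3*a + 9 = (a - 3)^2*(a + 1)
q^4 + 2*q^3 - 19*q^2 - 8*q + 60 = (q - 3)*(q - 2)*(q + 2)*(q + 5)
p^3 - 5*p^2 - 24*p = p*(p - 8)*(p + 3)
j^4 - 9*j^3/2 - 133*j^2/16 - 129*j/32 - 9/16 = (j - 6)*(j + 1/4)*(j + 1/2)*(j + 3/4)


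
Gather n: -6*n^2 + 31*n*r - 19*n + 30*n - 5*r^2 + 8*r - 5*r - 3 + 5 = -6*n^2 + n*(31*r + 11) - 5*r^2 + 3*r + 2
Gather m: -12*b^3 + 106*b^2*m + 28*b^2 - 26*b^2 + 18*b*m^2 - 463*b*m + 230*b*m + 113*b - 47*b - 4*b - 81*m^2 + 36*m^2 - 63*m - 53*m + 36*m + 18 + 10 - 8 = -12*b^3 + 2*b^2 + 62*b + m^2*(18*b - 45) + m*(106*b^2 - 233*b - 80) + 20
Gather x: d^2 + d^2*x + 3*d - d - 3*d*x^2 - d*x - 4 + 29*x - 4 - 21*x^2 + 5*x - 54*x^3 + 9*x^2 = d^2 + 2*d - 54*x^3 + x^2*(-3*d - 12) + x*(d^2 - d + 34) - 8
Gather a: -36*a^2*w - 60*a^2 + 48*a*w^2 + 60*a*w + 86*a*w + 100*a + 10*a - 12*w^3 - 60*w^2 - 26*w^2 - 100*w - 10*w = a^2*(-36*w - 60) + a*(48*w^2 + 146*w + 110) - 12*w^3 - 86*w^2 - 110*w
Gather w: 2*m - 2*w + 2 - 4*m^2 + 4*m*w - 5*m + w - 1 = -4*m^2 - 3*m + w*(4*m - 1) + 1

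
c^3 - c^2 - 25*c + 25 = (c - 5)*(c - 1)*(c + 5)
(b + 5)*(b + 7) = b^2 + 12*b + 35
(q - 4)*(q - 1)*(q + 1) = q^3 - 4*q^2 - q + 4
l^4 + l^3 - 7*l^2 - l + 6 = (l - 2)*(l - 1)*(l + 1)*(l + 3)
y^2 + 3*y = y*(y + 3)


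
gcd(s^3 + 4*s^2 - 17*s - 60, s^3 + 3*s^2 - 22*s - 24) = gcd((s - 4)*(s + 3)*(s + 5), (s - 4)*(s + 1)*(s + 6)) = s - 4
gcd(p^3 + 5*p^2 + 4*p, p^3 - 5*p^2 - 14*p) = p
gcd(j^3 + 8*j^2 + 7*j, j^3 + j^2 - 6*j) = j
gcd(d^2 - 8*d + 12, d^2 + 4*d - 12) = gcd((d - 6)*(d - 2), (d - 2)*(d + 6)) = d - 2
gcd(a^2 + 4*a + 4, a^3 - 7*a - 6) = a + 2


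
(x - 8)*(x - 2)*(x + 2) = x^3 - 8*x^2 - 4*x + 32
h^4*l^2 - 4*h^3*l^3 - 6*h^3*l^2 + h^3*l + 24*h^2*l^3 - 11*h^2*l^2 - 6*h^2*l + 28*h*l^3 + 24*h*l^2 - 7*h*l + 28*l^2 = (h - 7)*(h - 4*l)*(h*l + 1)*(h*l + l)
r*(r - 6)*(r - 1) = r^3 - 7*r^2 + 6*r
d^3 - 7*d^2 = d^2*(d - 7)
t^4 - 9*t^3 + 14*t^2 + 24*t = t*(t - 6)*(t - 4)*(t + 1)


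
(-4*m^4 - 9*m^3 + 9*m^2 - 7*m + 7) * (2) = -8*m^4 - 18*m^3 + 18*m^2 - 14*m + 14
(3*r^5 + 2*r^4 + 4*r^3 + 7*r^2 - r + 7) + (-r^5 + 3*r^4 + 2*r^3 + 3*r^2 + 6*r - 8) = 2*r^5 + 5*r^4 + 6*r^3 + 10*r^2 + 5*r - 1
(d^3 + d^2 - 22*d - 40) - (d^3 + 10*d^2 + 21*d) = -9*d^2 - 43*d - 40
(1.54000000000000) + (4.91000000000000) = 6.45000000000000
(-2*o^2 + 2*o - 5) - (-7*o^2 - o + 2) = 5*o^2 + 3*o - 7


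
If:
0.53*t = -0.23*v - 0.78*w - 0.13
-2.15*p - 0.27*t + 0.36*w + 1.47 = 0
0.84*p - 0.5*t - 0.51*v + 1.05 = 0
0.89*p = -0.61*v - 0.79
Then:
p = -0.06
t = 3.23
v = -1.21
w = -2.01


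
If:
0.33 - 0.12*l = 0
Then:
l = 2.75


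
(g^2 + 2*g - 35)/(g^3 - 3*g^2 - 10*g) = (g + 7)/(g*(g + 2))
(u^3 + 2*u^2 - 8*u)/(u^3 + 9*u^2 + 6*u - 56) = u/(u + 7)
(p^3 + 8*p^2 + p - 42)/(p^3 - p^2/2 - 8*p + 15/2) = 2*(p^2 + 5*p - 14)/(2*p^2 - 7*p + 5)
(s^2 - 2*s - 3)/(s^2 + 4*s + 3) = (s - 3)/(s + 3)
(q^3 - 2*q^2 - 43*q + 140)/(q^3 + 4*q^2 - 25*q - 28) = (q - 5)/(q + 1)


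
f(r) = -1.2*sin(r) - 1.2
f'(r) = -1.2*cos(r)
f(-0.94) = -0.23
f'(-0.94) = -0.71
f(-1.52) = -0.00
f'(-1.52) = -0.06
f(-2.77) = -0.76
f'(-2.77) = 1.12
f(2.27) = -2.12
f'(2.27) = 0.77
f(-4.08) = -2.17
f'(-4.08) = 0.71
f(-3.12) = -1.17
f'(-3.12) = 1.20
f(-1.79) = -0.03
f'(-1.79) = 0.26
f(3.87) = -0.40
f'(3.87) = 0.90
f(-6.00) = -1.54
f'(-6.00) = -1.15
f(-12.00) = -1.84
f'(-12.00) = -1.01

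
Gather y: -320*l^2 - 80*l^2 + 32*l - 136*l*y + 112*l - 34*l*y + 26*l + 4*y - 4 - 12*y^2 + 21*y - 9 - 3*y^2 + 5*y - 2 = -400*l^2 + 170*l - 15*y^2 + y*(30 - 170*l) - 15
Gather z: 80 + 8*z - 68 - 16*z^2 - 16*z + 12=-16*z^2 - 8*z + 24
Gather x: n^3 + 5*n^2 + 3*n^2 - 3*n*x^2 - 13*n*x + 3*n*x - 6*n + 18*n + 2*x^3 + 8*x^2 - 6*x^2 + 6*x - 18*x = n^3 + 8*n^2 + 12*n + 2*x^3 + x^2*(2 - 3*n) + x*(-10*n - 12)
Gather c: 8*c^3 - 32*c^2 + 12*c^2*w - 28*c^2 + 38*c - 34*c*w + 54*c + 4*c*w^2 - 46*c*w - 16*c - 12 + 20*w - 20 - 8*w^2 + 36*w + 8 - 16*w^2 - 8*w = 8*c^3 + c^2*(12*w - 60) + c*(4*w^2 - 80*w + 76) - 24*w^2 + 48*w - 24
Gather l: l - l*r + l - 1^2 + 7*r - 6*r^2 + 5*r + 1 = l*(2 - r) - 6*r^2 + 12*r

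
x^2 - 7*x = x*(x - 7)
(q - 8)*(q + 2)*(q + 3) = q^3 - 3*q^2 - 34*q - 48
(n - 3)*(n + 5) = n^2 + 2*n - 15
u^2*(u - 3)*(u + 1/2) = u^4 - 5*u^3/2 - 3*u^2/2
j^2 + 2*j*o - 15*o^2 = (j - 3*o)*(j + 5*o)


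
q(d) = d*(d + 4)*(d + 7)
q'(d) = d*(d + 4) + d*(d + 7) + (d + 4)*(d + 7) = 3*d^2 + 22*d + 28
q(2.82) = 188.86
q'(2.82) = 113.90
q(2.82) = 188.86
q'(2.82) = 113.90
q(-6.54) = 7.64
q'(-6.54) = 12.43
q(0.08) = 2.31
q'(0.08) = 29.78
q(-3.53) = -5.76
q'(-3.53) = -12.28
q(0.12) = 3.52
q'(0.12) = 30.68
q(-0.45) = -10.46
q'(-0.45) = 18.71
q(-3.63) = -4.53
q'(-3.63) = -12.33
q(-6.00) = 12.00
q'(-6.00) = 4.00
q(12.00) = 3648.00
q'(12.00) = 724.00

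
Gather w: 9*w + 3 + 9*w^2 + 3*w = 9*w^2 + 12*w + 3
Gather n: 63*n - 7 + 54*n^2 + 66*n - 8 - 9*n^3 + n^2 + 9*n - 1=-9*n^3 + 55*n^2 + 138*n - 16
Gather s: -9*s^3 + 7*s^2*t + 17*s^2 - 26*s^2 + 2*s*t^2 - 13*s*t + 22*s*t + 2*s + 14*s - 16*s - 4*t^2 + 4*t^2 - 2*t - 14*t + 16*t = -9*s^3 + s^2*(7*t - 9) + s*(2*t^2 + 9*t)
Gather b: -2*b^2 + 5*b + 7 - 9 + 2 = -2*b^2 + 5*b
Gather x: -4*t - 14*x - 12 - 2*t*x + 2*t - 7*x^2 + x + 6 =-2*t - 7*x^2 + x*(-2*t - 13) - 6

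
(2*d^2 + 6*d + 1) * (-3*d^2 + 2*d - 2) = -6*d^4 - 14*d^3 + 5*d^2 - 10*d - 2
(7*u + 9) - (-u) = 8*u + 9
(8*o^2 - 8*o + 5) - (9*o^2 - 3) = -o^2 - 8*o + 8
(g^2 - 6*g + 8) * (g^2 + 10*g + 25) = g^4 + 4*g^3 - 27*g^2 - 70*g + 200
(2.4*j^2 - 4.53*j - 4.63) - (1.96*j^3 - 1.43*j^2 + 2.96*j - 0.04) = -1.96*j^3 + 3.83*j^2 - 7.49*j - 4.59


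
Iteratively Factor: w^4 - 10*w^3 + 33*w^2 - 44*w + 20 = (w - 5)*(w^3 - 5*w^2 + 8*w - 4) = (w - 5)*(w - 1)*(w^2 - 4*w + 4) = (w - 5)*(w - 2)*(w - 1)*(w - 2)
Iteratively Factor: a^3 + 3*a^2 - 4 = (a + 2)*(a^2 + a - 2) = (a - 1)*(a + 2)*(a + 2)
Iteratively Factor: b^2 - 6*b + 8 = (b - 2)*(b - 4)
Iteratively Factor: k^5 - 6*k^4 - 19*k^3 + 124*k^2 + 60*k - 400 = (k + 2)*(k^4 - 8*k^3 - 3*k^2 + 130*k - 200) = (k + 2)*(k + 4)*(k^3 - 12*k^2 + 45*k - 50) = (k - 2)*(k + 2)*(k + 4)*(k^2 - 10*k + 25) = (k - 5)*(k - 2)*(k + 2)*(k + 4)*(k - 5)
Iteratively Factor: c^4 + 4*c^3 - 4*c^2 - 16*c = (c)*(c^3 + 4*c^2 - 4*c - 16) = c*(c - 2)*(c^2 + 6*c + 8) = c*(c - 2)*(c + 4)*(c + 2)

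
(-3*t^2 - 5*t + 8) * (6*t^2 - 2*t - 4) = -18*t^4 - 24*t^3 + 70*t^2 + 4*t - 32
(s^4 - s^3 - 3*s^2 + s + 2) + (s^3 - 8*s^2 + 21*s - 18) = s^4 - 11*s^2 + 22*s - 16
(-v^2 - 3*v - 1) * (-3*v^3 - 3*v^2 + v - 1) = 3*v^5 + 12*v^4 + 11*v^3 + v^2 + 2*v + 1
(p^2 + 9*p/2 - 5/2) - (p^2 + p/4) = 17*p/4 - 5/2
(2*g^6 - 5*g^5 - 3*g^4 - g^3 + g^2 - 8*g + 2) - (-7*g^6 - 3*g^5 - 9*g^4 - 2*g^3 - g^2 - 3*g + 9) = 9*g^6 - 2*g^5 + 6*g^4 + g^3 + 2*g^2 - 5*g - 7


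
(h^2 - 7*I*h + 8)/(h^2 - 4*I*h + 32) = (h + I)/(h + 4*I)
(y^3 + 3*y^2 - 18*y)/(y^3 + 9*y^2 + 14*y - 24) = y*(y - 3)/(y^2 + 3*y - 4)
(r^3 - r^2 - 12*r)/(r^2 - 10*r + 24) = r*(r + 3)/(r - 6)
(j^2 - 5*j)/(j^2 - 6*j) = (j - 5)/(j - 6)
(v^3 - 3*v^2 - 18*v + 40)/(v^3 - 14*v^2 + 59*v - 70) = (v + 4)/(v - 7)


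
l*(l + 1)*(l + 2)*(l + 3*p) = l^4 + 3*l^3*p + 3*l^3 + 9*l^2*p + 2*l^2 + 6*l*p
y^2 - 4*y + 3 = (y - 3)*(y - 1)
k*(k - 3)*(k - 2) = k^3 - 5*k^2 + 6*k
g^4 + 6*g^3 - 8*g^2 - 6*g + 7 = (g - 1)^2*(g + 1)*(g + 7)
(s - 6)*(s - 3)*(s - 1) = s^3 - 10*s^2 + 27*s - 18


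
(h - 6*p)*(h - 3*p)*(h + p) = h^3 - 8*h^2*p + 9*h*p^2 + 18*p^3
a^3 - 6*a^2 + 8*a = a*(a - 4)*(a - 2)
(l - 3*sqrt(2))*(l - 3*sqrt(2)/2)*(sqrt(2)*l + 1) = sqrt(2)*l^3 - 8*l^2 + 9*sqrt(2)*l/2 + 9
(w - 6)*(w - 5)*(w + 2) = w^3 - 9*w^2 + 8*w + 60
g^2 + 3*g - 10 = (g - 2)*(g + 5)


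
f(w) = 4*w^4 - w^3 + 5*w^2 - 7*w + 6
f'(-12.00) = -28207.00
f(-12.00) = 85482.00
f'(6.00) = 3401.00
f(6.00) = 5112.00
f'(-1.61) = -97.65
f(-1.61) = 61.28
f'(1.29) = 35.25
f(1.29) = 14.22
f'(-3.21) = -599.23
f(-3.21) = 537.76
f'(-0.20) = -9.25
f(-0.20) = 7.61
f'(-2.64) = -348.70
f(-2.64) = 272.03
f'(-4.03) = -1143.24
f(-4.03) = 1235.93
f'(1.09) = 21.06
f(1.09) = 8.66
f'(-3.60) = -828.38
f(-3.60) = 814.50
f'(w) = 16*w^3 - 3*w^2 + 10*w - 7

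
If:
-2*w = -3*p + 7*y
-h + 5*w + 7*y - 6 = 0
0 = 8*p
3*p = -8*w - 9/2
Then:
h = -123/16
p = 0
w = -9/16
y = 9/56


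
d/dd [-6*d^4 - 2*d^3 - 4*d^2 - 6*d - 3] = -24*d^3 - 6*d^2 - 8*d - 6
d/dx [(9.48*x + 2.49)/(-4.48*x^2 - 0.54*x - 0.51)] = (42.4704*x^2 + 22.3104*x - 3.4902)/(20.0704*x^4 + 4.8384*x^3 + 4.8612*x^2 + 0.5508*x + 0.2601)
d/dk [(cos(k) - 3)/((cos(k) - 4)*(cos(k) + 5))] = (cos(k)^2 - 6*cos(k) + 17)*sin(k)/((cos(k) - 4)^2*(cos(k) + 5)^2)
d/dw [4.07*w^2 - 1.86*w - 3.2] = 8.14*w - 1.86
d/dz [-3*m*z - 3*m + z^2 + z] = -3*m + 2*z + 1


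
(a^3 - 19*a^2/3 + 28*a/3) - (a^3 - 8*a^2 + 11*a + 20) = 5*a^2/3 - 5*a/3 - 20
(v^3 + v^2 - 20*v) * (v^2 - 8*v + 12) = v^5 - 7*v^4 - 16*v^3 + 172*v^2 - 240*v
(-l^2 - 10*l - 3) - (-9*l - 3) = -l^2 - l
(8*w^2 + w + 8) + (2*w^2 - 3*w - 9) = 10*w^2 - 2*w - 1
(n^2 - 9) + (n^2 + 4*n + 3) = 2*n^2 + 4*n - 6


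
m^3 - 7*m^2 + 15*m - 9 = (m - 3)^2*(m - 1)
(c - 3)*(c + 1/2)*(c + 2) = c^3 - c^2/2 - 13*c/2 - 3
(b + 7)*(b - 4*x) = b^2 - 4*b*x + 7*b - 28*x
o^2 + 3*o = o*(o + 3)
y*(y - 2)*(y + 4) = y^3 + 2*y^2 - 8*y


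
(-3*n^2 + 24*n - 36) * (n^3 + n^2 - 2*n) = -3*n^5 + 21*n^4 - 6*n^3 - 84*n^2 + 72*n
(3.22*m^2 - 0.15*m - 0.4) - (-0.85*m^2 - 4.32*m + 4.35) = 4.07*m^2 + 4.17*m - 4.75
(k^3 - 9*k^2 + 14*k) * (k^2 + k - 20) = k^5 - 8*k^4 - 15*k^3 + 194*k^2 - 280*k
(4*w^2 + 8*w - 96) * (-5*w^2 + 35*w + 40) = -20*w^4 + 100*w^3 + 920*w^2 - 3040*w - 3840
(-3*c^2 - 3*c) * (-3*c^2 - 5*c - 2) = 9*c^4 + 24*c^3 + 21*c^2 + 6*c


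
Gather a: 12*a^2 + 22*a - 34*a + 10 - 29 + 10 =12*a^2 - 12*a - 9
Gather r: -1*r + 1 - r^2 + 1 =-r^2 - r + 2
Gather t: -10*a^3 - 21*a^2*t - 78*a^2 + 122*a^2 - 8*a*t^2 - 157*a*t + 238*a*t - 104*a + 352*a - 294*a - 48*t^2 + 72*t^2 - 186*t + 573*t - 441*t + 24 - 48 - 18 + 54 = -10*a^3 + 44*a^2 - 46*a + t^2*(24 - 8*a) + t*(-21*a^2 + 81*a - 54) + 12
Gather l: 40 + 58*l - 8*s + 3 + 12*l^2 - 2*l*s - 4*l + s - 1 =12*l^2 + l*(54 - 2*s) - 7*s + 42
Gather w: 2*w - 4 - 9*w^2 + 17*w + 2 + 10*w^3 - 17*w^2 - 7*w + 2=10*w^3 - 26*w^2 + 12*w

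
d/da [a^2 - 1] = 2*a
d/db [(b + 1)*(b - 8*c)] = 2*b - 8*c + 1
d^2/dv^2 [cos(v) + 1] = -cos(v)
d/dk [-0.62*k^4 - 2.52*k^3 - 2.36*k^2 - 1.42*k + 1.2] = -2.48*k^3 - 7.56*k^2 - 4.72*k - 1.42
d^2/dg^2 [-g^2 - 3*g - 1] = -2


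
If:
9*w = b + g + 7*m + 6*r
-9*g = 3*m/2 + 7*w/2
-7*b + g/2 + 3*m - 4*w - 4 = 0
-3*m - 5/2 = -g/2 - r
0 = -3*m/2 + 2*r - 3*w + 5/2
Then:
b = -5645/1877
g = -3864/1877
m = 2051/1877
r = 25555/3754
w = 9057/1877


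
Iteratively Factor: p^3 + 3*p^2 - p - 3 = (p + 1)*(p^2 + 2*p - 3) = (p + 1)*(p + 3)*(p - 1)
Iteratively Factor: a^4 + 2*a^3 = (a + 2)*(a^3) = a*(a + 2)*(a^2) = a^2*(a + 2)*(a)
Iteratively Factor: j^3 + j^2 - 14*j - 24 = (j + 3)*(j^2 - 2*j - 8) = (j - 4)*(j + 3)*(j + 2)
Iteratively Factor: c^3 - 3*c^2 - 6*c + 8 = (c - 4)*(c^2 + c - 2) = (c - 4)*(c + 2)*(c - 1)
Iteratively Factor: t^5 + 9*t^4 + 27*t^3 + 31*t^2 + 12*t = (t + 4)*(t^4 + 5*t^3 + 7*t^2 + 3*t) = (t + 1)*(t + 4)*(t^3 + 4*t^2 + 3*t) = t*(t + 1)*(t + 4)*(t^2 + 4*t + 3) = t*(t + 1)^2*(t + 4)*(t + 3)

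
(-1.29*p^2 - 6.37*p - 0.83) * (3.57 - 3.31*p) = 4.2699*p^3 + 16.4794*p^2 - 19.9936*p - 2.9631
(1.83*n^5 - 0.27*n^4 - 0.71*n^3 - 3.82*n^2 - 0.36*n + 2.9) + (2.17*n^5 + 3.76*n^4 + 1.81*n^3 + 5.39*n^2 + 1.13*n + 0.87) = 4.0*n^5 + 3.49*n^4 + 1.1*n^3 + 1.57*n^2 + 0.77*n + 3.77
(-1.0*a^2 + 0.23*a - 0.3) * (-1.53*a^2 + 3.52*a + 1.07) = 1.53*a^4 - 3.8719*a^3 + 0.1986*a^2 - 0.8099*a - 0.321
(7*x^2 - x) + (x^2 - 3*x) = 8*x^2 - 4*x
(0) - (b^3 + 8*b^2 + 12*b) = -b^3 - 8*b^2 - 12*b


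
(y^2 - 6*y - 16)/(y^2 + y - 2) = (y - 8)/(y - 1)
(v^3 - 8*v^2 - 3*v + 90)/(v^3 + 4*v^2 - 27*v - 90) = (v - 6)/(v + 6)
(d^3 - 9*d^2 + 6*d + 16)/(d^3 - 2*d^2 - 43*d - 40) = (d - 2)/(d + 5)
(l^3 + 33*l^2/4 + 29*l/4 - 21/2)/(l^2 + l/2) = (4*l^3 + 33*l^2 + 29*l - 42)/(2*l*(2*l + 1))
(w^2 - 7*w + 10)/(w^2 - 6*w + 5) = (w - 2)/(w - 1)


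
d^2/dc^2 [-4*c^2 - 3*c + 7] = -8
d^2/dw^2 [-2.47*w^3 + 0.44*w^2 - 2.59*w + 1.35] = 0.88 - 14.82*w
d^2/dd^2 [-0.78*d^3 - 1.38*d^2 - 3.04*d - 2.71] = -4.68*d - 2.76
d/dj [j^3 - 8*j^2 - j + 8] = 3*j^2 - 16*j - 1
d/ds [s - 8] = 1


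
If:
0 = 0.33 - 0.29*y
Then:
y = 1.14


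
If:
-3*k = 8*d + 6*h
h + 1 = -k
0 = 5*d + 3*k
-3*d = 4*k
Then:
No Solution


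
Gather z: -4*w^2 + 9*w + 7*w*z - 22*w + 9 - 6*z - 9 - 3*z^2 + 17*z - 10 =-4*w^2 - 13*w - 3*z^2 + z*(7*w + 11) - 10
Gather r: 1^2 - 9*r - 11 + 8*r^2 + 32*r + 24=8*r^2 + 23*r + 14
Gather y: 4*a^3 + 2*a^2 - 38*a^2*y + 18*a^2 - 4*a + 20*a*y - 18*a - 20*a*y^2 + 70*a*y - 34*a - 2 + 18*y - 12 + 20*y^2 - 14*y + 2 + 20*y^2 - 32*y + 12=4*a^3 + 20*a^2 - 56*a + y^2*(40 - 20*a) + y*(-38*a^2 + 90*a - 28)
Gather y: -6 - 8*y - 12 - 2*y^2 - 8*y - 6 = -2*y^2 - 16*y - 24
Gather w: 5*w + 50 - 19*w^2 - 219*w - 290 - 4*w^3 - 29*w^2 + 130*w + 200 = -4*w^3 - 48*w^2 - 84*w - 40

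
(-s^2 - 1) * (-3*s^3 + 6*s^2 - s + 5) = 3*s^5 - 6*s^4 + 4*s^3 - 11*s^2 + s - 5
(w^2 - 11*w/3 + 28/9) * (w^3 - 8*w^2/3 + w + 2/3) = w^5 - 19*w^4/3 + 125*w^3/9 - 305*w^2/27 + 2*w/3 + 56/27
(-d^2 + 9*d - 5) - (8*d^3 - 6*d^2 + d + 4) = -8*d^3 + 5*d^2 + 8*d - 9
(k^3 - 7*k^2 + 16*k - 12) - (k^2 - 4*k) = k^3 - 8*k^2 + 20*k - 12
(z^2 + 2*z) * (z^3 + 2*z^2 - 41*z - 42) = z^5 + 4*z^4 - 37*z^3 - 124*z^2 - 84*z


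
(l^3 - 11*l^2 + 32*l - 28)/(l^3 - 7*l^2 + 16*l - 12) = (l - 7)/(l - 3)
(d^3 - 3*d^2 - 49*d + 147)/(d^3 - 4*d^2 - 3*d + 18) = (d^2 - 49)/(d^2 - d - 6)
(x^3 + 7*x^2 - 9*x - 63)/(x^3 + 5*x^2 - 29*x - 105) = (x - 3)/(x - 5)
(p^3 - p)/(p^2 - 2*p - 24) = (p^3 - p)/(p^2 - 2*p - 24)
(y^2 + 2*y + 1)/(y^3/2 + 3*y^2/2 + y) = 2*(y + 1)/(y*(y + 2))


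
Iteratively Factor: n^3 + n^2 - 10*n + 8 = (n - 2)*(n^2 + 3*n - 4) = (n - 2)*(n + 4)*(n - 1)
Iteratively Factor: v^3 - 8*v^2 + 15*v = (v - 5)*(v^2 - 3*v) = v*(v - 5)*(v - 3)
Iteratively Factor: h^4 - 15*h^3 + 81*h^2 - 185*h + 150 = (h - 5)*(h^3 - 10*h^2 + 31*h - 30) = (h - 5)*(h - 2)*(h^2 - 8*h + 15) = (h - 5)*(h - 3)*(h - 2)*(h - 5)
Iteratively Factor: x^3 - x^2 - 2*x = (x - 2)*(x^2 + x) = (x - 2)*(x + 1)*(x)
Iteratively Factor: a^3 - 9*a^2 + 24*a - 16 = (a - 4)*(a^2 - 5*a + 4) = (a - 4)^2*(a - 1)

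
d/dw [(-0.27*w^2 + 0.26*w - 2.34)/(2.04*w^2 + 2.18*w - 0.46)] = (-1.119*w^2 + 9.7956*w + 4.9816)/(4.1616*w^4 + 8.8944*w^3 + 2.8756*w^2 - 2.0056*w + 0.2116)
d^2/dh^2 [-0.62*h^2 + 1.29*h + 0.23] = -1.24000000000000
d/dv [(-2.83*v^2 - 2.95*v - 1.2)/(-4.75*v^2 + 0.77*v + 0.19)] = (-16.1916*v^2 - 12.4754*v + 0.3635)/(22.5625*v^4 - 7.315*v^3 - 1.2121*v^2 + 0.2926*v + 0.0361)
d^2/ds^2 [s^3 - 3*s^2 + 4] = 6*s - 6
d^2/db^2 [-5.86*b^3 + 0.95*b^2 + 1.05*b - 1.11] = 1.9 - 35.16*b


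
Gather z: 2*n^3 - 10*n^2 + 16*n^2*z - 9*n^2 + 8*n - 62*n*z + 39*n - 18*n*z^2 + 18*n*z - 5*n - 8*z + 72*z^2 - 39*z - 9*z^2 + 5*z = 2*n^3 - 19*n^2 + 42*n + z^2*(63 - 18*n) + z*(16*n^2 - 44*n - 42)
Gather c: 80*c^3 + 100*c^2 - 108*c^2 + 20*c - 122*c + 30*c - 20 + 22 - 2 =80*c^3 - 8*c^2 - 72*c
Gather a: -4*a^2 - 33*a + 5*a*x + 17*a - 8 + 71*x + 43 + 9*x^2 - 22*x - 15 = -4*a^2 + a*(5*x - 16) + 9*x^2 + 49*x + 20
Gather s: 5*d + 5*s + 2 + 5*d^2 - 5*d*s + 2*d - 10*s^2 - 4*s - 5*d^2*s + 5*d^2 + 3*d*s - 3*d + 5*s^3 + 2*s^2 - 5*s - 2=10*d^2 + 4*d + 5*s^3 - 8*s^2 + s*(-5*d^2 - 2*d - 4)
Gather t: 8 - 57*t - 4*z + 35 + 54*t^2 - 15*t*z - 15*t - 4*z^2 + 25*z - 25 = 54*t^2 + t*(-15*z - 72) - 4*z^2 + 21*z + 18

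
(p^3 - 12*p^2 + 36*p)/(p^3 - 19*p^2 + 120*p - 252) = p/(p - 7)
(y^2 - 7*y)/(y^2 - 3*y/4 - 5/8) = 8*y*(7 - y)/(-8*y^2 + 6*y + 5)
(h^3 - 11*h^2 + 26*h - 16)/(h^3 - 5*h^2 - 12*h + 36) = (h^2 - 9*h + 8)/(h^2 - 3*h - 18)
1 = 1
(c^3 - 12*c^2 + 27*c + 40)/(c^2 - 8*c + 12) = (c^3 - 12*c^2 + 27*c + 40)/(c^2 - 8*c + 12)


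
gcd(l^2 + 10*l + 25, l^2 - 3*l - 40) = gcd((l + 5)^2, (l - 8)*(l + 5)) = l + 5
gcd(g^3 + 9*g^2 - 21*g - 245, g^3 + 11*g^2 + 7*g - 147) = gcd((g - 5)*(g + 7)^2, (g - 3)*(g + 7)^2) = g^2 + 14*g + 49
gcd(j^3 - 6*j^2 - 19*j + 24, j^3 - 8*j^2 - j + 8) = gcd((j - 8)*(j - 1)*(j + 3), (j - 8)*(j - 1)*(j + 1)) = j^2 - 9*j + 8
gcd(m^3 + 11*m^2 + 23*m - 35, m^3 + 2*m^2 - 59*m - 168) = m + 7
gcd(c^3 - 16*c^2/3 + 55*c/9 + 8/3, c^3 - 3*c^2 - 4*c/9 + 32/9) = c - 8/3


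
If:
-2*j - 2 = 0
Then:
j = -1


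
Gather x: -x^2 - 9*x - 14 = -x^2 - 9*x - 14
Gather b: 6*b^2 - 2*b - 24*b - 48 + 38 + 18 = 6*b^2 - 26*b + 8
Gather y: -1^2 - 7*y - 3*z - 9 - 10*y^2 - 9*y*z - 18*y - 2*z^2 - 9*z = -10*y^2 + y*(-9*z - 25) - 2*z^2 - 12*z - 10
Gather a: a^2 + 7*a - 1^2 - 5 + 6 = a^2 + 7*a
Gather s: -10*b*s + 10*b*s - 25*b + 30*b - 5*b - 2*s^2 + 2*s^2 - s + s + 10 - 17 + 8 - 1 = 0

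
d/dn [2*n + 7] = 2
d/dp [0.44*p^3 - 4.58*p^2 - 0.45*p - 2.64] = 1.32*p^2 - 9.16*p - 0.45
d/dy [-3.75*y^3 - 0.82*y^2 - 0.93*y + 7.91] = -11.25*y^2 - 1.64*y - 0.93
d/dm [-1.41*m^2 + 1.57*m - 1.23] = 1.57 - 2.82*m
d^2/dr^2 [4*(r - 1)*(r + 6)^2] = 24*r + 88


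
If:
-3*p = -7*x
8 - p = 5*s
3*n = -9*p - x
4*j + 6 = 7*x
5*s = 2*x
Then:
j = 45/26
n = -176/13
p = 56/13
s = 48/65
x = 24/13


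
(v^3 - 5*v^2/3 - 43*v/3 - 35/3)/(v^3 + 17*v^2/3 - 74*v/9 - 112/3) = 3*(v^2 - 4*v - 5)/(3*v^2 + 10*v - 48)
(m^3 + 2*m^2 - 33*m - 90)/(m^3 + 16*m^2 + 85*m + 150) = (m^2 - 3*m - 18)/(m^2 + 11*m + 30)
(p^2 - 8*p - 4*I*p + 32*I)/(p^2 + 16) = (p - 8)/(p + 4*I)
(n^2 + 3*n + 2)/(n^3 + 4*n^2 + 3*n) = (n + 2)/(n*(n + 3))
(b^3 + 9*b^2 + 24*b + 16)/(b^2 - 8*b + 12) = (b^3 + 9*b^2 + 24*b + 16)/(b^2 - 8*b + 12)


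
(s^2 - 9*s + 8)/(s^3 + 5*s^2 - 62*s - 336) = (s - 1)/(s^2 + 13*s + 42)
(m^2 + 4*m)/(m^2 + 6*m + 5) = m*(m + 4)/(m^2 + 6*m + 5)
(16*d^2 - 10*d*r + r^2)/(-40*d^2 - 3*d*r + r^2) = (-2*d + r)/(5*d + r)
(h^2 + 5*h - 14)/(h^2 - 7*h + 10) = (h + 7)/(h - 5)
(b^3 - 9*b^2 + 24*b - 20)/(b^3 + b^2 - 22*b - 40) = (b^2 - 4*b + 4)/(b^2 + 6*b + 8)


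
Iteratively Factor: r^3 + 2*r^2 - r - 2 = (r + 1)*(r^2 + r - 2) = (r - 1)*(r + 1)*(r + 2)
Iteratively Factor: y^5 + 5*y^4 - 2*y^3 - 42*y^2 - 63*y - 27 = (y - 3)*(y^4 + 8*y^3 + 22*y^2 + 24*y + 9) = (y - 3)*(y + 1)*(y^3 + 7*y^2 + 15*y + 9) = (y - 3)*(y + 1)*(y + 3)*(y^2 + 4*y + 3) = (y - 3)*(y + 1)*(y + 3)^2*(y + 1)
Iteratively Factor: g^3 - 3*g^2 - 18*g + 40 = (g + 4)*(g^2 - 7*g + 10) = (g - 5)*(g + 4)*(g - 2)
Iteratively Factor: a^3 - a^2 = (a)*(a^2 - a) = a*(a - 1)*(a)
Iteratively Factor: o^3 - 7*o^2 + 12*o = (o)*(o^2 - 7*o + 12) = o*(o - 4)*(o - 3)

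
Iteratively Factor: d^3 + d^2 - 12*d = (d + 4)*(d^2 - 3*d) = d*(d + 4)*(d - 3)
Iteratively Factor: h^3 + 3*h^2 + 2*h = (h + 1)*(h^2 + 2*h) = h*(h + 1)*(h + 2)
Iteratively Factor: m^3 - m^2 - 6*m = (m)*(m^2 - m - 6) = m*(m - 3)*(m + 2)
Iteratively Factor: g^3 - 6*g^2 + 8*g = (g)*(g^2 - 6*g + 8) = g*(g - 2)*(g - 4)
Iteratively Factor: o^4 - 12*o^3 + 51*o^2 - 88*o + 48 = (o - 4)*(o^3 - 8*o^2 + 19*o - 12) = (o - 4)^2*(o^2 - 4*o + 3) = (o - 4)^2*(o - 3)*(o - 1)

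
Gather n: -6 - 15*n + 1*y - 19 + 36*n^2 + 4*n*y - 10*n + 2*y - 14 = 36*n^2 + n*(4*y - 25) + 3*y - 39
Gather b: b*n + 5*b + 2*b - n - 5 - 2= b*(n + 7) - n - 7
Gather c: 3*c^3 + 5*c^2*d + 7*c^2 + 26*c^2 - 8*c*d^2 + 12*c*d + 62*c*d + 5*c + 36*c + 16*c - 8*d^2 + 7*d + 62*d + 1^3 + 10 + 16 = 3*c^3 + c^2*(5*d + 33) + c*(-8*d^2 + 74*d + 57) - 8*d^2 + 69*d + 27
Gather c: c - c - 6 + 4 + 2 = 0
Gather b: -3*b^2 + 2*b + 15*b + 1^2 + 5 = -3*b^2 + 17*b + 6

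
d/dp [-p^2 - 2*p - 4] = -2*p - 2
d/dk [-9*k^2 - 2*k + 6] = -18*k - 2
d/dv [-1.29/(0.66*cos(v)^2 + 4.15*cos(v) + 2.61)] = -(1.7028*cos(v) + 5.3535)*sin(v)/(0.66*cos(v)^2 + 4.15*cos(v) + 2.61)^2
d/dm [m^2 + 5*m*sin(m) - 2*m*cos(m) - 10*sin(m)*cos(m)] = 2*m*sin(m) + 5*m*cos(m) + 2*m + 5*sin(m) - 2*cos(m) - 10*cos(2*m)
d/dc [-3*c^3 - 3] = -9*c^2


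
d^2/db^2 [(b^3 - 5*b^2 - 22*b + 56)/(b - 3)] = 2*(b^3 - 9*b^2 + 27*b - 55)/(b^3 - 9*b^2 + 27*b - 27)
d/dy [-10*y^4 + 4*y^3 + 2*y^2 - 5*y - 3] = -40*y^3 + 12*y^2 + 4*y - 5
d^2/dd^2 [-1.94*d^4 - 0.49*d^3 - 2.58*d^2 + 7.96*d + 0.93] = -23.28*d^2 - 2.94*d - 5.16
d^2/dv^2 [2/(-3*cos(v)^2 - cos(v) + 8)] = 2*(36*sin(v)^4 - 115*sin(v)^2 - 13*cos(v)/4 + 9*cos(3*v)/4 + 29)/(-3*sin(v)^2 + cos(v) - 5)^3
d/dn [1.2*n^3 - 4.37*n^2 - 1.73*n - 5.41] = 3.6*n^2 - 8.74*n - 1.73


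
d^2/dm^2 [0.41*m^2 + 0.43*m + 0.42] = 0.820000000000000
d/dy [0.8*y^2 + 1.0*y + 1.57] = 1.6*y + 1.0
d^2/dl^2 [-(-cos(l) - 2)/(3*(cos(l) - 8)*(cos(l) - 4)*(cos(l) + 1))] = (-768*(1 - cos(l)^2)^2 - 42*sin(l)^6 - 4*cos(l)^7 - 27*cos(l)^6 + 207*cos(l)^5 - 366*cos(l)^3 - 3330*cos(l)^2 - 656*cos(l) + 2538)/(3*(cos(l) - 8)^3*(cos(l) - 4)^3*(cos(l) + 1)^3)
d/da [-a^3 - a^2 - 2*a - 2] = -3*a^2 - 2*a - 2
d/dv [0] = 0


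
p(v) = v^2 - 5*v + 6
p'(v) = 2*v - 5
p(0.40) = 4.16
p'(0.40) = -4.20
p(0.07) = 5.65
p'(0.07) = -4.86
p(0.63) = 3.25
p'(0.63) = -3.74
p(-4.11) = 43.44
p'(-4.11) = -13.22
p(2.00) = 0.00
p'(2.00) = -1.00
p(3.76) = 1.34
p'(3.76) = 2.52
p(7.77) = 27.52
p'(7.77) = 10.54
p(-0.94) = 11.58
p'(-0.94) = -6.88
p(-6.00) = 72.00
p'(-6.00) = -17.00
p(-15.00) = 306.00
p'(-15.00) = -35.00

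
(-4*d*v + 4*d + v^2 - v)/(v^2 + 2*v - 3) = (-4*d + v)/(v + 3)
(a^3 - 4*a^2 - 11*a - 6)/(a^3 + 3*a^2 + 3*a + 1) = (a - 6)/(a + 1)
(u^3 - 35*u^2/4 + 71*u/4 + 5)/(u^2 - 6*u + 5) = (u^2 - 15*u/4 - 1)/(u - 1)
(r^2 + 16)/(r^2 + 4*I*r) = (r - 4*I)/r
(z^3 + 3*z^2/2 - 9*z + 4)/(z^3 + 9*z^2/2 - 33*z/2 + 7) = (z + 4)/(z + 7)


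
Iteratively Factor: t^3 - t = (t - 1)*(t^2 + t) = (t - 1)*(t + 1)*(t)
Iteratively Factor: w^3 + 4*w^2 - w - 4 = (w + 1)*(w^2 + 3*w - 4) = (w - 1)*(w + 1)*(w + 4)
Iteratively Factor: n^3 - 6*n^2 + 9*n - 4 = (n - 1)*(n^2 - 5*n + 4) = (n - 1)^2*(n - 4)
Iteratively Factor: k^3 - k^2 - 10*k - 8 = (k - 4)*(k^2 + 3*k + 2) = (k - 4)*(k + 2)*(k + 1)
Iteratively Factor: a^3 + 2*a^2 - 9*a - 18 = (a - 3)*(a^2 + 5*a + 6) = (a - 3)*(a + 3)*(a + 2)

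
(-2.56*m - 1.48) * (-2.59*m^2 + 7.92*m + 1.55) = 6.6304*m^3 - 16.442*m^2 - 15.6896*m - 2.294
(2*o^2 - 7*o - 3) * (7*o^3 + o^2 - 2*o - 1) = 14*o^5 - 47*o^4 - 32*o^3 + 9*o^2 + 13*o + 3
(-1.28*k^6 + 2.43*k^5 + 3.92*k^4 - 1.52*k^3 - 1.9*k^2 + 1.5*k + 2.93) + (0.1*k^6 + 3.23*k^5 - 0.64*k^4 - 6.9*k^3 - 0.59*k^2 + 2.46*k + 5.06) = -1.18*k^6 + 5.66*k^5 + 3.28*k^4 - 8.42*k^3 - 2.49*k^2 + 3.96*k + 7.99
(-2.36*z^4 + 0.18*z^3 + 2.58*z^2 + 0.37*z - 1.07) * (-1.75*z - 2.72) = 4.13*z^5 + 6.1042*z^4 - 5.0046*z^3 - 7.6651*z^2 + 0.8661*z + 2.9104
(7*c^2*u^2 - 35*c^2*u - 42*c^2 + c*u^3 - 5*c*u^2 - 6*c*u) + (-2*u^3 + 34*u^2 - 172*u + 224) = 7*c^2*u^2 - 35*c^2*u - 42*c^2 + c*u^3 - 5*c*u^2 - 6*c*u - 2*u^3 + 34*u^2 - 172*u + 224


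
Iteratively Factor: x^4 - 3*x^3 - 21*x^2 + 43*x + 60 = (x - 3)*(x^3 - 21*x - 20) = (x - 3)*(x + 4)*(x^2 - 4*x - 5) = (x - 5)*(x - 3)*(x + 4)*(x + 1)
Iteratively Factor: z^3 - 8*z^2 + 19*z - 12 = (z - 3)*(z^2 - 5*z + 4) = (z - 4)*(z - 3)*(z - 1)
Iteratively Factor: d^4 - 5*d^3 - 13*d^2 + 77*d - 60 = (d - 1)*(d^3 - 4*d^2 - 17*d + 60) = (d - 1)*(d + 4)*(d^2 - 8*d + 15) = (d - 3)*(d - 1)*(d + 4)*(d - 5)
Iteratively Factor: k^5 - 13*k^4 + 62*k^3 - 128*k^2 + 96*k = (k - 4)*(k^4 - 9*k^3 + 26*k^2 - 24*k) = (k - 4)*(k - 3)*(k^3 - 6*k^2 + 8*k) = k*(k - 4)*(k - 3)*(k^2 - 6*k + 8) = k*(k - 4)^2*(k - 3)*(k - 2)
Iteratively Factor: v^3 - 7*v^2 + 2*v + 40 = (v - 5)*(v^2 - 2*v - 8) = (v - 5)*(v + 2)*(v - 4)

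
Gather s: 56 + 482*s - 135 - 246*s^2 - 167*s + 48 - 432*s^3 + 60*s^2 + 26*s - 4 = -432*s^3 - 186*s^2 + 341*s - 35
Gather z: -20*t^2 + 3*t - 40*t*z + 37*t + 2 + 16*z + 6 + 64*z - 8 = -20*t^2 + 40*t + z*(80 - 40*t)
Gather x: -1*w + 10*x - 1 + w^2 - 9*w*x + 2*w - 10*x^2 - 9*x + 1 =w^2 + w - 10*x^2 + x*(1 - 9*w)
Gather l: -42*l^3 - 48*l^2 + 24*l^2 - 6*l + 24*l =-42*l^3 - 24*l^2 + 18*l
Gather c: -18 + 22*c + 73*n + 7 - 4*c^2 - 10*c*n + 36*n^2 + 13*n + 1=-4*c^2 + c*(22 - 10*n) + 36*n^2 + 86*n - 10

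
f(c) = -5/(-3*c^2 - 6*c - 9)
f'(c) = -5*(6*c + 6)/(-3*c^2 - 6*c - 9)^2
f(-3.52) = 0.20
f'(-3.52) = 0.12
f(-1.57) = 0.72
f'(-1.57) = 0.35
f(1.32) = 0.23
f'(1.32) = -0.14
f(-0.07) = 0.58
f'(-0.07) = -0.38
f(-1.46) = 0.75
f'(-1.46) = 0.31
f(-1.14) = 0.83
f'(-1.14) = 0.11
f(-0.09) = 0.59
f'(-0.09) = -0.38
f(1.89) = 0.16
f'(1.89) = -0.09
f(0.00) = 0.56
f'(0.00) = -0.37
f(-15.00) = 0.01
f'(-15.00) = 0.00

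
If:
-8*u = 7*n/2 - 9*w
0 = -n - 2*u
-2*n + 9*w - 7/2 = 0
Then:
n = -7/5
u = 7/10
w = 7/90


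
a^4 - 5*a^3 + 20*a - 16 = (a - 4)*(a - 2)*(a - 1)*(a + 2)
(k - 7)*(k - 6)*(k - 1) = k^3 - 14*k^2 + 55*k - 42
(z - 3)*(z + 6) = z^2 + 3*z - 18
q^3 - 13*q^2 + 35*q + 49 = (q - 7)^2*(q + 1)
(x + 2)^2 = x^2 + 4*x + 4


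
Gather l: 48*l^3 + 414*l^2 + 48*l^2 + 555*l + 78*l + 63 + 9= 48*l^3 + 462*l^2 + 633*l + 72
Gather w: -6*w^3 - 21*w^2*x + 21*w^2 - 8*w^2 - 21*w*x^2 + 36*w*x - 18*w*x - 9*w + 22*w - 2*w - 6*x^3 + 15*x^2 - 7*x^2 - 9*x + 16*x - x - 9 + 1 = -6*w^3 + w^2*(13 - 21*x) + w*(-21*x^2 + 18*x + 11) - 6*x^3 + 8*x^2 + 6*x - 8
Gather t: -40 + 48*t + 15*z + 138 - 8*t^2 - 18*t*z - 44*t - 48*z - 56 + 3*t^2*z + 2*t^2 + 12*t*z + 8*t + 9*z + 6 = t^2*(3*z - 6) + t*(12 - 6*z) - 24*z + 48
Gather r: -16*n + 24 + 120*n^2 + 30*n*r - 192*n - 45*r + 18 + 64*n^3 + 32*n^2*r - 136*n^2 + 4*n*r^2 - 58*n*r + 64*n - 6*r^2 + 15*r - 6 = 64*n^3 - 16*n^2 - 144*n + r^2*(4*n - 6) + r*(32*n^2 - 28*n - 30) + 36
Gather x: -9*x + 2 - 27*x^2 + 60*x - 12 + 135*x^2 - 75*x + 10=108*x^2 - 24*x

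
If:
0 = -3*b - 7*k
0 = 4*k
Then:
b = 0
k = 0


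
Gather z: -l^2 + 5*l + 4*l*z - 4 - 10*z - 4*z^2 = -l^2 + 5*l - 4*z^2 + z*(4*l - 10) - 4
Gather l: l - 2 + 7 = l + 5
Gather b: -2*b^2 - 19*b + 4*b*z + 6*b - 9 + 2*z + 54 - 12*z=-2*b^2 + b*(4*z - 13) - 10*z + 45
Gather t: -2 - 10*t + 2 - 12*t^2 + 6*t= -12*t^2 - 4*t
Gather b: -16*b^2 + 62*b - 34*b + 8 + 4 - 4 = -16*b^2 + 28*b + 8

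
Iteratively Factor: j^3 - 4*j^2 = (j - 4)*(j^2) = j*(j - 4)*(j)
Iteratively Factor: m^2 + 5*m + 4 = (m + 4)*(m + 1)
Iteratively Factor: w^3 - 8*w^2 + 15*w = (w)*(w^2 - 8*w + 15) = w*(w - 3)*(w - 5)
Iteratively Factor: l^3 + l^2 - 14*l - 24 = (l - 4)*(l^2 + 5*l + 6) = (l - 4)*(l + 2)*(l + 3)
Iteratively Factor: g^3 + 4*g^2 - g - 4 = (g + 4)*(g^2 - 1) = (g + 1)*(g + 4)*(g - 1)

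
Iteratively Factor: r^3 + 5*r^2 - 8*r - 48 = (r + 4)*(r^2 + r - 12) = (r + 4)^2*(r - 3)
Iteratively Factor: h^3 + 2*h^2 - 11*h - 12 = (h + 4)*(h^2 - 2*h - 3) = (h - 3)*(h + 4)*(h + 1)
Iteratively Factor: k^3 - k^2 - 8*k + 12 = (k - 2)*(k^2 + k - 6) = (k - 2)*(k + 3)*(k - 2)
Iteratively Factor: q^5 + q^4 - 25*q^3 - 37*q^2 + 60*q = (q + 3)*(q^4 - 2*q^3 - 19*q^2 + 20*q) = (q - 1)*(q + 3)*(q^3 - q^2 - 20*q) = (q - 5)*(q - 1)*(q + 3)*(q^2 + 4*q) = (q - 5)*(q - 1)*(q + 3)*(q + 4)*(q)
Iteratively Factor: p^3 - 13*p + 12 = (p - 1)*(p^2 + p - 12) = (p - 3)*(p - 1)*(p + 4)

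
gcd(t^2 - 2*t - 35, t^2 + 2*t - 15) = t + 5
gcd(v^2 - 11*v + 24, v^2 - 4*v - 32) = v - 8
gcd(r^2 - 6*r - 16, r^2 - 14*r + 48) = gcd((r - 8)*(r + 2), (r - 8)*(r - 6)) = r - 8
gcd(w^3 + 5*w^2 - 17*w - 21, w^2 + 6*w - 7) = w + 7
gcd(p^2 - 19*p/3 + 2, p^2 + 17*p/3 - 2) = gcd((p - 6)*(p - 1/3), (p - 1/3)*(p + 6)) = p - 1/3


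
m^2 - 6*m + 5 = (m - 5)*(m - 1)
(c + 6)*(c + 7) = c^2 + 13*c + 42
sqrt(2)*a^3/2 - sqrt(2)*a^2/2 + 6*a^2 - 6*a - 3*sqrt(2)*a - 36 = (a - 3)*(a + 6*sqrt(2))*(sqrt(2)*a/2 + sqrt(2))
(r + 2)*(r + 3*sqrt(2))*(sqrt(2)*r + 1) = sqrt(2)*r^3 + 2*sqrt(2)*r^2 + 7*r^2 + 3*sqrt(2)*r + 14*r + 6*sqrt(2)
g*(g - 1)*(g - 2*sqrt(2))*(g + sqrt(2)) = g^4 - sqrt(2)*g^3 - g^3 - 4*g^2 + sqrt(2)*g^2 + 4*g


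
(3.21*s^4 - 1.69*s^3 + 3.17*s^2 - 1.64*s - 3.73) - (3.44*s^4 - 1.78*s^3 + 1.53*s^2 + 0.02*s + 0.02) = -0.23*s^4 + 0.0900000000000001*s^3 + 1.64*s^2 - 1.66*s - 3.75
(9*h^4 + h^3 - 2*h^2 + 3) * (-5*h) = -45*h^5 - 5*h^4 + 10*h^3 - 15*h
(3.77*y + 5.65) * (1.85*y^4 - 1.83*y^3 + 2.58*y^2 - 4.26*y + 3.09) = 6.9745*y^5 + 3.5534*y^4 - 0.612900000000002*y^3 - 1.4832*y^2 - 12.4197*y + 17.4585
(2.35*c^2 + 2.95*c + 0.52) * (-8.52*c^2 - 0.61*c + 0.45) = -20.022*c^4 - 26.5675*c^3 - 5.1724*c^2 + 1.0103*c + 0.234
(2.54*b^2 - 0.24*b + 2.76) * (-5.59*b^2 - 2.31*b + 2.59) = -14.1986*b^4 - 4.5258*b^3 - 8.2954*b^2 - 6.9972*b + 7.1484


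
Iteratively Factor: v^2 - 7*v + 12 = (v - 4)*(v - 3)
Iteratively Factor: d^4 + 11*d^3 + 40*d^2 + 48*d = (d + 4)*(d^3 + 7*d^2 + 12*d) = (d + 3)*(d + 4)*(d^2 + 4*d) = d*(d + 3)*(d + 4)*(d + 4)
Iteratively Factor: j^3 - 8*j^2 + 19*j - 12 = (j - 3)*(j^2 - 5*j + 4) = (j - 4)*(j - 3)*(j - 1)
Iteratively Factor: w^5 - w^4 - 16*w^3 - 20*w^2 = (w)*(w^4 - w^3 - 16*w^2 - 20*w) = w*(w - 5)*(w^3 + 4*w^2 + 4*w) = w*(w - 5)*(w + 2)*(w^2 + 2*w) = w^2*(w - 5)*(w + 2)*(w + 2)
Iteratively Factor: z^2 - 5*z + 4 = (z - 1)*(z - 4)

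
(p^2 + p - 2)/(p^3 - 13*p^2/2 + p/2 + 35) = 2*(p - 1)/(2*p^2 - 17*p + 35)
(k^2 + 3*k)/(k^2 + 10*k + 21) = k/(k + 7)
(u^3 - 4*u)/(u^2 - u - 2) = u*(u + 2)/(u + 1)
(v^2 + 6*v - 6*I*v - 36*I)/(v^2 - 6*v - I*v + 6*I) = (v^2 + 6*v*(1 - I) - 36*I)/(v^2 - v*(6 + I) + 6*I)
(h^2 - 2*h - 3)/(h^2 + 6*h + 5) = (h - 3)/(h + 5)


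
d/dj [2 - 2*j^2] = -4*j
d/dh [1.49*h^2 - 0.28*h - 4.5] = 2.98*h - 0.28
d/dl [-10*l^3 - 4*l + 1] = -30*l^2 - 4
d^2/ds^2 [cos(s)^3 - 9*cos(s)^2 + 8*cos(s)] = -35*cos(s)/4 + 18*cos(2*s) - 9*cos(3*s)/4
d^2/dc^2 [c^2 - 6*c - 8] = 2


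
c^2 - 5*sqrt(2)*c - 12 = (c - 6*sqrt(2))*(c + sqrt(2))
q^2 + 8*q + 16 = (q + 4)^2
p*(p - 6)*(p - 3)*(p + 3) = p^4 - 6*p^3 - 9*p^2 + 54*p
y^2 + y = y*(y + 1)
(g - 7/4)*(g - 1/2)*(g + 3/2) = g^3 - 3*g^2/4 - 5*g/2 + 21/16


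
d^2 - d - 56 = (d - 8)*(d + 7)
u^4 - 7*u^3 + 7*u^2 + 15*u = u*(u - 5)*(u - 3)*(u + 1)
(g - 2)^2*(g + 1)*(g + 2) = g^4 - g^3 - 6*g^2 + 4*g + 8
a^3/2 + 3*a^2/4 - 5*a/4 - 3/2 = (a/2 + 1)*(a - 3/2)*(a + 1)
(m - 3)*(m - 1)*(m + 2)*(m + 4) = m^4 + 2*m^3 - 13*m^2 - 14*m + 24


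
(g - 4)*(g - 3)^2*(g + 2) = g^4 - 8*g^3 + 13*g^2 + 30*g - 72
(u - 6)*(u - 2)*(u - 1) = u^3 - 9*u^2 + 20*u - 12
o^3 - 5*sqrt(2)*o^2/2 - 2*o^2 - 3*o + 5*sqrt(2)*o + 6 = (o - 2)*(o - 3*sqrt(2))*(o + sqrt(2)/2)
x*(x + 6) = x^2 + 6*x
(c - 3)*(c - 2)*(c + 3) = c^3 - 2*c^2 - 9*c + 18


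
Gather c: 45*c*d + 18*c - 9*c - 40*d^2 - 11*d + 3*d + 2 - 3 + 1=c*(45*d + 9) - 40*d^2 - 8*d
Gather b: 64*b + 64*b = 128*b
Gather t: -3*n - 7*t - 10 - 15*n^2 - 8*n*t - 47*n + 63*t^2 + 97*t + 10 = -15*n^2 - 50*n + 63*t^2 + t*(90 - 8*n)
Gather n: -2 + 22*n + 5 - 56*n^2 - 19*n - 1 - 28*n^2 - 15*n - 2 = -84*n^2 - 12*n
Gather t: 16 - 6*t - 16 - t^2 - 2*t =-t^2 - 8*t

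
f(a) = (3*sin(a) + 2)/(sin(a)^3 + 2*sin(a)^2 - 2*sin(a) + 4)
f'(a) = (3*sin(a) + 2)*(-3*sin(a)^2*cos(a) - 4*sin(a)*cos(a) + 2*cos(a))/(sin(a)^3 + 2*sin(a)^2 - 2*sin(a) + 4)^2 + 3*cos(a)/(sin(a)^3 + 2*sin(a)^2 - 2*sin(a) + 4)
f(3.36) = 0.30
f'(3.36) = -0.82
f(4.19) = -0.09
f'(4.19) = -0.21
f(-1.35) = -0.13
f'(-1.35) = 0.08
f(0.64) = 1.02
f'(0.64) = 0.33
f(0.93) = 1.05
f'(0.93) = -0.04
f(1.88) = 1.02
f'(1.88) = 0.10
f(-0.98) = -0.08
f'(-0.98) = 0.24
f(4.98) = -0.13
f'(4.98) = 0.10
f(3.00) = 0.64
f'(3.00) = -1.02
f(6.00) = 0.25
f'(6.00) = 0.76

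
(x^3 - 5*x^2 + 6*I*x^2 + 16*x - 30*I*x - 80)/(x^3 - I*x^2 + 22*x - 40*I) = (x^2 + x*(-5 + 8*I) - 40*I)/(x^2 + I*x + 20)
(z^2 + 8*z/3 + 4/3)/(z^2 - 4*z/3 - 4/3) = (z + 2)/(z - 2)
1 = 1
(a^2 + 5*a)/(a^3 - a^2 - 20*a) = (a + 5)/(a^2 - a - 20)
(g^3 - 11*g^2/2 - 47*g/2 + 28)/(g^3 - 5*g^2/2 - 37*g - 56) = (g - 1)/(g + 2)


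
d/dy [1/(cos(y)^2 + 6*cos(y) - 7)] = 2*(cos(y) + 3)*sin(y)/(cos(y)^2 + 6*cos(y) - 7)^2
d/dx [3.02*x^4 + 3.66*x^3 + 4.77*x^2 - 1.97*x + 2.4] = 12.08*x^3 + 10.98*x^2 + 9.54*x - 1.97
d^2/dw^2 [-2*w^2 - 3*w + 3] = -4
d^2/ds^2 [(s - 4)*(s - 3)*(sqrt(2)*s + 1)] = 6*sqrt(2)*s - 14*sqrt(2) + 2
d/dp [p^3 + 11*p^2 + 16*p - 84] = 3*p^2 + 22*p + 16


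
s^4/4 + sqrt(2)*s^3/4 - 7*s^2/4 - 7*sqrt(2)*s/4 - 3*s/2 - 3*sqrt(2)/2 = (s/2 + 1/2)*(s/2 + sqrt(2)/2)*(s - 3)*(s + 2)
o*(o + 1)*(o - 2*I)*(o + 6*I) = o^4 + o^3 + 4*I*o^3 + 12*o^2 + 4*I*o^2 + 12*o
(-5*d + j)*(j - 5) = -5*d*j + 25*d + j^2 - 5*j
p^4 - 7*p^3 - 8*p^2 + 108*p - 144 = (p - 6)*(p - 3)*(p - 2)*(p + 4)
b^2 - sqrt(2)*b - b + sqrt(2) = (b - 1)*(b - sqrt(2))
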